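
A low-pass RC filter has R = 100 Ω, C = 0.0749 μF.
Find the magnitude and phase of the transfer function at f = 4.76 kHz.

Step 1 — Angular frequency: ω = 2π·4760 = 2.991e+04 rad/s.
Step 2 — Transfer function: H(jω) = 1/(1 + jωRC).
Step 3 — Denominator: 1 + jωRC = 1 + j·2.991e+04·100·7.49e-08 = 1 + j0.224.
Step 4 — H = 0.9522 - j0.2133.
Step 5 — Magnitude: |H| = 0.9758 (-0.2 dB); phase: φ = -12.6°.

|H| = 0.9758 (-0.2 dB), φ = -12.6°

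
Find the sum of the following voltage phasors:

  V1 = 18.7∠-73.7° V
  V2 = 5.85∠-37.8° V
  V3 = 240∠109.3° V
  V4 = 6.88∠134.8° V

Step 1 — Convert each phasor to rectangular form:
  V1 = 18.7·(cos(-73.7°) + j·sin(-73.7°)) = 5.248 - j17.95 V
  V2 = 5.85·(cos(-37.8°) + j·sin(-37.8°)) = 4.622 - j3.586 V
  V3 = 240·(cos(109.3°) + j·sin(109.3°)) = -79.32 + j226.5 V
  V4 = 6.88·(cos(134.8°) + j·sin(134.8°)) = -4.848 + j4.882 V
Step 2 — Sum components: V_total = -74.3 + j209.9 V.
Step 3 — Convert to polar: |V_total| = 222.6 V, ∠V_total = 109.5°.

V_total = 222.6∠109.5° V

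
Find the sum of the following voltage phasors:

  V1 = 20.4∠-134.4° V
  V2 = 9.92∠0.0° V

Step 1 — Convert each phasor to rectangular form:
  V1 = 20.4·(cos(-134.4°) + j·sin(-134.4°)) = -14.27 - j14.58 V
  V2 = 9.92·(cos(0.0°) + j·sin(0.0°)) = 9.92 V
Step 2 — Sum components: V_total = -4.353 - j14.58 V.
Step 3 — Convert to polar: |V_total| = 15.21 V, ∠V_total = -106.6°.

V_total = 15.21∠-106.6° V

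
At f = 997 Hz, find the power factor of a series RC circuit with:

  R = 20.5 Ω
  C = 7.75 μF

Step 1 — Angular frequency: ω = 2π·f = 2π·997 = 6264 rad/s.
Step 2 — Component impedances:
  R: Z = R = 20.5 Ω
  C: Z = 1/(jωC) = -j/(ω·C) = 0 - j20.6 Ω
Step 3 — Series combination: Z_total = R + C = 20.5 - j20.6 Ω = 29.06∠-45.1° Ω.
Step 4 — Power factor: PF = cos(φ) = Re(Z)/|Z| = 20.5/29.06 = 0.7054.
Step 5 — Type: Im(Z) = -20.6 ⇒ leading (phase φ = -45.1°).

PF = 0.7054 (leading, φ = -45.1°)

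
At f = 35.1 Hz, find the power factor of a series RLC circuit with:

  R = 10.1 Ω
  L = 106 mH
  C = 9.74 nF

Step 1 — Angular frequency: ω = 2π·f = 2π·35.1 = 220.5 rad/s.
Step 2 — Component impedances:
  R: Z = R = 10.1 Ω
  L: Z = jωL = j·220.5·0.106 = 0 + j23.38 Ω
  C: Z = 1/(jωC) = -j/(ω·C) = 0 - j4.655e+05 Ω
Step 3 — Series combination: Z_total = R + L + C = 10.1 - j4.655e+05 Ω = 4.655e+05∠-90.0° Ω.
Step 4 — Power factor: PF = cos(φ) = Re(Z)/|Z| = 10.1/4.655e+05 = 2.17e-05.
Step 5 — Type: Im(Z) = -4.655e+05 ⇒ leading (phase φ = -90.0°).

PF = 2.17e-05 (leading, φ = -90.0°)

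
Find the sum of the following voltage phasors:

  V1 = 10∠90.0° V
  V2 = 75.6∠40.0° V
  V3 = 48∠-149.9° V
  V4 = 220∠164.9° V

Step 1 — Convert each phasor to rectangular form:
  V1 = 10·(cos(90.0°) + j·sin(90.0°)) = 0 + j10 V
  V2 = 75.6·(cos(40.0°) + j·sin(40.0°)) = 57.91 + j48.59 V
  V3 = 48·(cos(-149.9°) + j·sin(-149.9°)) = -41.53 - j24.07 V
  V4 = 220·(cos(164.9°) + j·sin(164.9°)) = -212.4 + j57.31 V
Step 2 — Sum components: V_total = -196 + j91.83 V.
Step 3 — Convert to polar: |V_total| = 216.5 V, ∠V_total = 154.9°.

V_total = 216.5∠154.9° V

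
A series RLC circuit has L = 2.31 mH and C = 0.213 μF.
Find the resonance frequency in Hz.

Step 1 — Resonance condition Im(Z)=0 gives ω₀ = 1/√(LC).
Step 2 — ω₀ = 1/√(0.00231·2.13e-07) = 4.508e+04 rad/s.
Step 3 — f₀ = ω₀/(2π) = 7175 Hz.

f₀ = 7175 Hz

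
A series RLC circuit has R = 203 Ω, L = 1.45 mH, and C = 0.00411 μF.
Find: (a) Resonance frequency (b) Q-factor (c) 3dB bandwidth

Step 1 — Resonance condition Im(Z)=0 gives ω₀ = 1/√(LC).
Step 2 — ω₀ = 1/√(0.00145·4.11e-09) = 4.096e+05 rad/s.
Step 3 — f₀ = ω₀/(2π) = 6.52e+04 Hz.
Step 4 — Series Q: Q = ω₀L/R = 4.096e+05·0.00145/203 = 2.926.
Step 5 — 3dB bandwidth: Δω = ω₀/Q = 1.4e+05 rad/s; BW = Δω/(2π) = 2.228e+04 Hz.

(a) f₀ = 6.52e+04 Hz  (b) Q = 2.926  (c) BW = 2.228e+04 Hz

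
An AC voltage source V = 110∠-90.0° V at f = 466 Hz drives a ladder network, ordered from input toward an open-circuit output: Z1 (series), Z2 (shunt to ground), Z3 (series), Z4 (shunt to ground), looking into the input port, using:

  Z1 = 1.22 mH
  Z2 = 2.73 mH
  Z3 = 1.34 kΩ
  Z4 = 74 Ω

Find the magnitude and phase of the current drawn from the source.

Step 1 — Angular frequency: ω = 2π·f = 2π·466 = 2928 rad/s.
Step 2 — Component impedances:
  Z1: Z = jωL = j·2928·0.00122 = 0 + j3.572 Ω
  Z2: Z = jωL = j·2928·0.00273 = 0 + j7.993 Ω
  Z3: Z = R = 1340 Ω
  Z4: Z = R = 74 Ω
Step 3 — Ladder network (open output): work backward from the far end, alternating series and parallel combinations. Z_in = 0.04518 + j11.57 Ω = 11.57∠89.8° Ω.
Step 4 — Source phasor: V = 110∠-90.0° V = 0 - j110 V.
Step 5 — Ohm's law: I = V / Z_total = (0 - j110) / (0.04518 + j11.57) = -9.511 - j0.03716 A.
Step 6 — Convert to polar: |I| = 9.511 A, ∠I = -179.8°.

I = 9.511∠-179.8° A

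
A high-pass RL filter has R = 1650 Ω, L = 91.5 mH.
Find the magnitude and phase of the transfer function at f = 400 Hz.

Step 1 — Angular frequency: ω = 2π·400 = 2513 rad/s.
Step 2 — Transfer function: H(jω) = jωL/(R + jωL).
Step 3 — Numerator jωL = j·230; denominator R + jωL = 1650 + j230.
Step 4 — H = 0.01905 + j0.1367.
Step 5 — Magnitude: |H| = 0.138 (-17.2 dB); phase: φ = 82.1°.

|H| = 0.138 (-17.2 dB), φ = 82.1°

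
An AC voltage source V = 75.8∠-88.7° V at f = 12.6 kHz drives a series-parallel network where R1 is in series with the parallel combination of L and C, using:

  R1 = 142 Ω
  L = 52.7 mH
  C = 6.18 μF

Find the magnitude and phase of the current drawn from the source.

Step 1 — Angular frequency: ω = 2π·f = 2π·1.26e+04 = 7.917e+04 rad/s.
Step 2 — Component impedances:
  R1: Z = R = 142 Ω
  L: Z = jωL = j·7.917e+04·0.0527 = 0 + j4172 Ω
  C: Z = 1/(jωC) = -j/(ω·C) = 0 - j2.044 Ω
Step 3 — Parallel branch: L || C = 1/(1/L + 1/C) = 0 - j2.045 Ω.
Step 4 — Series with R1: Z_total = R1 + (L || C) = 142 - j2.045 Ω = 142∠-0.8° Ω.
Step 5 — Source phasor: V = 75.8∠-88.7° V = 1.72 - j75.78 V.
Step 6 — Ohm's law: I = V / Z_total = (1.72 - j75.78) / (142 - j2.045) = 0.01979 - j0.5334 A.
Step 7 — Convert to polar: |I| = 0.5337 A, ∠I = -87.9°.

I = 0.5337∠-87.9° A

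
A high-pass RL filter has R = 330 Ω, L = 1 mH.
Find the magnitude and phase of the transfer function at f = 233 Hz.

Step 1 — Angular frequency: ω = 2π·233 = 1464 rad/s.
Step 2 — Transfer function: H(jω) = jωL/(R + jωL).
Step 3 — Numerator jωL = j·1.464; denominator R + jωL = 330 + j1.464.
Step 4 — H = 1.968e-05 + j0.004436.
Step 5 — Magnitude: |H| = 0.004436 (-47.1 dB); phase: φ = 89.7°.

|H| = 0.004436 (-47.1 dB), φ = 89.7°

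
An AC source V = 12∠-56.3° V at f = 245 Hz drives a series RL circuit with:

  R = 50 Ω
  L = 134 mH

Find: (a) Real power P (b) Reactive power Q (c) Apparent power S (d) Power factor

Step 1 — Angular frequency: ω = 2π·f = 2π·245 = 1539 rad/s.
Step 2 — Component impedances:
  R: Z = R = 50 Ω
  L: Z = jωL = j·1539·0.134 = 0 + j206.3 Ω
Step 3 — Series combination: Z_total = R + L = 50 + j206.3 Ω = 212.3∠76.4° Ω.
Step 4 — Source phasor: V = 12∠-56.3° V = 6.658 - j9.983 V.
Step 5 — Current: I = V / Z = -0.03832 - j0.04157 A = 0.05654∠-132.7° A.
Step 6 — Complex power: S = V·I* = 0.1598 + j0.6594 VA.
Step 7 — Real power: P = Re(S) = 0.1598 W.
Step 8 — Reactive power: Q = Im(S) = 0.6594 VAR.
Step 9 — Apparent power: |S| = 0.6784 VA.
Step 10 — Power factor: PF = P/|S| = 0.2356 (lagging).

(a) P = 0.1598 W  (b) Q = 0.6594 VAR  (c) S = 0.6784 VA  (d) PF = 0.2356 (lagging)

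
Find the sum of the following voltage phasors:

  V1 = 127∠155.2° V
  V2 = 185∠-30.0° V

Step 1 — Convert each phasor to rectangular form:
  V1 = 127·(cos(155.2°) + j·sin(155.2°)) = -115.3 + j53.27 V
  V2 = 185·(cos(-30.0°) + j·sin(-30.0°)) = 160.2 - j92.5 V
Step 2 — Sum components: V_total = 44.93 - j39.23 V.
Step 3 — Convert to polar: |V_total| = 59.64 V, ∠V_total = -41.1°.

V_total = 59.64∠-41.1° V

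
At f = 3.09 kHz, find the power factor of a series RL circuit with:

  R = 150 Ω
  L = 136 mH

Step 1 — Angular frequency: ω = 2π·f = 2π·3090 = 1.942e+04 rad/s.
Step 2 — Component impedances:
  R: Z = R = 150 Ω
  L: Z = jωL = j·1.942e+04·0.136 = 0 + j2640 Ω
Step 3 — Series combination: Z_total = R + L = 150 + j2640 Ω = 2645∠86.7° Ω.
Step 4 — Power factor: PF = cos(φ) = Re(Z)/|Z| = 150/2644.7 = 0.05672.
Step 5 — Type: Im(Z) = 2640 ⇒ lagging (phase φ = 86.7°).

PF = 0.05672 (lagging, φ = 86.7°)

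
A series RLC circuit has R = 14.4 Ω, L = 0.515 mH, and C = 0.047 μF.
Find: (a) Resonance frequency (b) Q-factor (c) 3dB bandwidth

Step 1 — Resonance: ω₀ = 1/√(LC) = 1/√(0.000515·4.7e-08) = 2.033e+05 rad/s.
Step 2 — f₀ = ω₀/(2π) = 3.235e+04 Hz.
Step 3 — Series Q: Q = ω₀L/R = 2.033e+05·0.000515/14.4 = 7.269.
Step 4 — Bandwidth: Δω = ω₀/Q = 2.796e+04 rad/s; BW = Δω/(2π) = 4450 Hz.

(a) f₀ = 3.235e+04 Hz  (b) Q = 7.269  (c) BW = 4450 Hz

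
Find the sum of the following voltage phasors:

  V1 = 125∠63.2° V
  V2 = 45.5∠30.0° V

Step 1 — Convert each phasor to rectangular form:
  V1 = 125·(cos(63.2°) + j·sin(63.2°)) = 56.36 + j111.6 V
  V2 = 45.5·(cos(30.0°) + j·sin(30.0°)) = 39.4 + j22.75 V
Step 2 — Sum components: V_total = 95.76 + j134.3 V.
Step 3 — Convert to polar: |V_total| = 165 V, ∠V_total = 54.5°.

V_total = 165∠54.5° V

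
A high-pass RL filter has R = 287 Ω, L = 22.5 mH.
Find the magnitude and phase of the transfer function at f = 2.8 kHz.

Step 1 — Angular frequency: ω = 2π·2800 = 1.759e+04 rad/s.
Step 2 — Transfer function: H(jω) = jωL/(R + jωL).
Step 3 — Numerator jωL = j·395.8; denominator R + jωL = 287 + j395.8.
Step 4 — H = 0.6554 + j0.4752.
Step 5 — Magnitude: |H| = 0.8096 (-1.8 dB); phase: φ = 35.9°.

|H| = 0.8096 (-1.8 dB), φ = 35.9°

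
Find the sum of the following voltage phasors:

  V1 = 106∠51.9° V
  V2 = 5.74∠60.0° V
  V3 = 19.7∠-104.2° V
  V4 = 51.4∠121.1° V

Step 1 — Convert each phasor to rectangular form:
  V1 = 106·(cos(51.9°) + j·sin(51.9°)) = 65.41 + j83.42 V
  V2 = 5.74·(cos(60.0°) + j·sin(60.0°)) = 2.87 + j4.971 V
  V3 = 19.7·(cos(-104.2°) + j·sin(-104.2°)) = -4.833 - j19.1 V
  V4 = 51.4·(cos(121.1°) + j·sin(121.1°)) = -26.55 + j44.01 V
Step 2 — Sum components: V_total = 36.89 + j113.3 V.
Step 3 — Convert to polar: |V_total| = 119.2 V, ∠V_total = 72.0°.

V_total = 119.2∠72.0° V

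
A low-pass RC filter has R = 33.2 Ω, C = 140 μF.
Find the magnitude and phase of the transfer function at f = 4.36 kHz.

Step 1 — Angular frequency: ω = 2π·4360 = 2.739e+04 rad/s.
Step 2 — Transfer function: H(jω) = 1/(1 + jωRC).
Step 3 — Denominator: 1 + jωRC = 1 + j·2.739e+04·33.2·0.00014 = 1 + j127.3.
Step 4 — H = 6.167e-05 - j0.007853.
Step 5 — Magnitude: |H| = 0.007853 (-42.1 dB); phase: φ = -89.6°.

|H| = 0.007853 (-42.1 dB), φ = -89.6°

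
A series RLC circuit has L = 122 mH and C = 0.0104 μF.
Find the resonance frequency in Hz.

Step 1 — Resonance condition Im(Z)=0 gives ω₀ = 1/√(LC).
Step 2 — ω₀ = 1/√(0.122·1.04e-08) = 2.807e+04 rad/s.
Step 3 — f₀ = ω₀/(2π) = 4468 Hz.

f₀ = 4468 Hz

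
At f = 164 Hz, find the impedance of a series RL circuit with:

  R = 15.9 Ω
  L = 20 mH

Step 1 — Angular frequency: ω = 2π·f = 2π·164 = 1030 rad/s.
Step 2 — Component impedances:
  R: Z = R = 15.9 Ω
  L: Z = jωL = j·1030·0.02 = 0 + j20.61 Ω
Step 3 — Series combination: Z_total = R + L = 15.9 + j20.61 Ω = 26.03∠52.3° Ω.

Z = 15.9 + j20.61 Ω = 26.03∠52.3° Ω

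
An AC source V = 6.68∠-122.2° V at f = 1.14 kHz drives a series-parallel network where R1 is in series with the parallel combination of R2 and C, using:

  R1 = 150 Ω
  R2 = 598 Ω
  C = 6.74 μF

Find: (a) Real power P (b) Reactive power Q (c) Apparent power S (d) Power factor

Step 1 — Angular frequency: ω = 2π·f = 2π·1140 = 7163 rad/s.
Step 2 — Component impedances:
  R1: Z = R = 150 Ω
  R2: Z = R = 598 Ω
  C: Z = 1/(jωC) = -j/(ω·C) = 0 - j20.71 Ω
Step 3 — Parallel branch: R2 || C = 1/(1/R2 + 1/C) = 0.7166 - j20.69 Ω.
Step 4 — Series with R1: Z_total = R1 + (R2 || C) = 150.7 - j20.69 Ω = 152.1∠-7.8° Ω.
Step 5 — Source phasor: V = 6.68∠-122.2° V = -3.56 - j5.653 V.
Step 6 — Current: I = V / Z = -0.01813 - j0.03999 A = 0.04391∠-114.4° A.
Step 7 — Complex power: S = V·I* = 0.2906 - j0.03989 VA.
Step 8 — Real power: P = Re(S) = 0.2906 W.
Step 9 — Reactive power: Q = Im(S) = -0.03989 VAR.
Step 10 — Apparent power: |S| = 0.2933 VA.
Step 11 — Power factor: PF = P/|S| = 0.9907 (leading).

(a) P = 0.2906 W  (b) Q = -0.03989 VAR  (c) S = 0.2933 VA  (d) PF = 0.9907 (leading)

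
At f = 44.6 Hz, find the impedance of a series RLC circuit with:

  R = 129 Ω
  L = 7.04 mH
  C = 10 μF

Step 1 — Angular frequency: ω = 2π·f = 2π·44.6 = 280.2 rad/s.
Step 2 — Component impedances:
  R: Z = R = 129 Ω
  L: Z = jωL = j·280.2·0.00704 = 0 + j1.973 Ω
  C: Z = 1/(jωC) = -j/(ω·C) = 0 - j356.8 Ω
Step 3 — Series combination: Z_total = R + L + C = 129 - j354.9 Ω = 377.6∠-70.0° Ω.

Z = 129 - j354.9 Ω = 377.6∠-70.0° Ω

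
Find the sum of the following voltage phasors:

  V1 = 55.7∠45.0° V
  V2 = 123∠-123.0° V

Step 1 — Convert each phasor to rectangular form:
  V1 = 55.7·(cos(45.0°) + j·sin(45.0°)) = 39.39 + j39.39 V
  V2 = 123·(cos(-123.0°) + j·sin(-123.0°)) = -66.99 - j103.2 V
Step 2 — Sum components: V_total = -27.6 - j63.77 V.
Step 3 — Convert to polar: |V_total| = 69.49 V, ∠V_total = -113.4°.

V_total = 69.49∠-113.4° V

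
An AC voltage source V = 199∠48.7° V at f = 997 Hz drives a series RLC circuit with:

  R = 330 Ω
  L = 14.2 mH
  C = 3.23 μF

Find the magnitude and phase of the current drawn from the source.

Step 1 — Angular frequency: ω = 2π·f = 2π·997 = 6264 rad/s.
Step 2 — Component impedances:
  R: Z = R = 330 Ω
  L: Z = jωL = j·6264·0.0142 = 0 + j88.95 Ω
  C: Z = 1/(jωC) = -j/(ω·C) = 0 - j49.42 Ω
Step 3 — Series combination: Z_total = R + L + C = 330 + j39.53 Ω = 332.4∠6.8° Ω.
Step 4 — Source phasor: V = 199∠48.7° V = 131.3 + j149.5 V.
Step 5 — Ohm's law: I = V / Z_total = (131.3 + j149.5) / (330 + j39.53) = 0.4459 + j0.3996 A.
Step 6 — Convert to polar: |I| = 0.5987 A, ∠I = 41.9°.

I = 0.5987∠41.9° A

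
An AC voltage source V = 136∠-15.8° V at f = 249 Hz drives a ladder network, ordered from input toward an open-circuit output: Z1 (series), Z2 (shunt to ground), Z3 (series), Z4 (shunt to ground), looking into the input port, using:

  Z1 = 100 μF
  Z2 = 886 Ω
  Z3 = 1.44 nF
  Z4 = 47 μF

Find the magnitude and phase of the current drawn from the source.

Step 1 — Angular frequency: ω = 2π·f = 2π·249 = 1565 rad/s.
Step 2 — Component impedances:
  Z1: Z = 1/(jωC) = -j/(ω·C) = 0 - j6.392 Ω
  Z2: Z = R = 886 Ω
  Z3: Z = 1/(jωC) = -j/(ω·C) = 0 - j4.439e+05 Ω
  Z4: Z = 1/(jωC) = -j/(ω·C) = 0 - j13.6 Ω
Step 3 — Ladder network (open output): work backward from the far end, alternating series and parallel combinations. Z_in = 886 - j8.16 Ω = 886∠-0.5° Ω.
Step 4 — Source phasor: V = 136∠-15.8° V = 130.9 - j37.03 V.
Step 5 — Ohm's law: I = V / Z_total = (130.9 - j37.03) / (886 - j8.16) = 0.1481 - j0.04043 A.
Step 6 — Convert to polar: |I| = 0.1535 A, ∠I = -15.3°.

I = 0.1535∠-15.3° A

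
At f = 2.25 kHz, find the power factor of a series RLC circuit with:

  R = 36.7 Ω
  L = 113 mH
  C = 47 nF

Step 1 — Angular frequency: ω = 2π·f = 2π·2250 = 1.414e+04 rad/s.
Step 2 — Component impedances:
  R: Z = R = 36.7 Ω
  L: Z = jωL = j·1.414e+04·0.113 = 0 + j1597 Ω
  C: Z = 1/(jωC) = -j/(ω·C) = 0 - j1505 Ω
Step 3 — Series combination: Z_total = R + L + C = 36.7 + j92.49 Ω = 99.5∠68.4° Ω.
Step 4 — Power factor: PF = cos(φ) = Re(Z)/|Z| = 36.7/99.5 = 0.3688.
Step 5 — Type: Im(Z) = 92.49 ⇒ lagging (phase φ = 68.4°).

PF = 0.3688 (lagging, φ = 68.4°)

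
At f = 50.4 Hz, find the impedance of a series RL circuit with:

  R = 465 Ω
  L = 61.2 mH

Step 1 — Angular frequency: ω = 2π·f = 2π·50.4 = 316.7 rad/s.
Step 2 — Component impedances:
  R: Z = R = 465 Ω
  L: Z = jωL = j·316.7·0.0612 = 0 + j19.38 Ω
Step 3 — Series combination: Z_total = R + L = 465 + j19.38 Ω = 465.4∠2.4° Ω.

Z = 465 + j19.38 Ω = 465.4∠2.4° Ω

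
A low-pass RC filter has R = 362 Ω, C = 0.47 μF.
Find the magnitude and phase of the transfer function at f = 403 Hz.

Step 1 — Angular frequency: ω = 2π·403 = 2532 rad/s.
Step 2 — Transfer function: H(jω) = 1/(1 + jωRC).
Step 3 — Denominator: 1 + jωRC = 1 + j·2532·362·4.7e-07 = 1 + j0.4308.
Step 4 — H = 0.8435 - j0.3634.
Step 5 — Magnitude: |H| = 0.9184 (-0.7 dB); phase: φ = -23.3°.

|H| = 0.9184 (-0.7 dB), φ = -23.3°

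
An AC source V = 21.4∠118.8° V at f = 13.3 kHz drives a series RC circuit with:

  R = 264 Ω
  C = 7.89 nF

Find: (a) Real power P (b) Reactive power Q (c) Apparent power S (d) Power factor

Step 1 — Angular frequency: ω = 2π·f = 2π·1.33e+04 = 8.357e+04 rad/s.
Step 2 — Component impedances:
  R: Z = R = 264 Ω
  C: Z = 1/(jωC) = -j/(ω·C) = 0 - j1517 Ω
Step 3 — Series combination: Z_total = R + C = 264 - j1517 Ω = 1539∠-80.1° Ω.
Step 4 — Source phasor: V = 21.4∠118.8° V = -10.31 + j18.75 V.
Step 5 — Current: I = V / Z = -0.01315 - j0.004509 A = 0.0139∠-161.1° A.
Step 6 — Complex power: S = V·I* = 0.05101 - j0.2931 VA.
Step 7 — Real power: P = Re(S) = 0.05101 W.
Step 8 — Reactive power: Q = Im(S) = -0.2931 VAR.
Step 9 — Apparent power: |S| = 0.2975 VA.
Step 10 — Power factor: PF = P/|S| = 0.1715 (leading).

(a) P = 0.05101 W  (b) Q = -0.2931 VAR  (c) S = 0.2975 VA  (d) PF = 0.1715 (leading)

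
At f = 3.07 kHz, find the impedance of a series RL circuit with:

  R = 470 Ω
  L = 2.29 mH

Step 1 — Angular frequency: ω = 2π·f = 2π·3070 = 1.929e+04 rad/s.
Step 2 — Component impedances:
  R: Z = R = 470 Ω
  L: Z = jωL = j·1.929e+04·0.00229 = 0 + j44.17 Ω
Step 3 — Series combination: Z_total = R + L = 470 + j44.17 Ω = 472.1∠5.4° Ω.

Z = 470 + j44.17 Ω = 472.1∠5.4° Ω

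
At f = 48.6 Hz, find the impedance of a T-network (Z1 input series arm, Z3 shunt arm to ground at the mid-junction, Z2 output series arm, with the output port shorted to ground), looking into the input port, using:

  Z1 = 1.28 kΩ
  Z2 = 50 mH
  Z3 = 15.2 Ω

Step 1 — Angular frequency: ω = 2π·f = 2π·48.6 = 305.4 rad/s.
Step 2 — Component impedances:
  Z1: Z = R = 1280 Ω
  Z2: Z = jωL = j·305.4·0.05 = 0 + j15.27 Ω
  Z3: Z = R = 15.2 Ω
Step 3 — With the output port shorted to ground, the output series arm Z2 runs from the junction to ground; the shunt arm Z3 also runs from the junction to ground. They appear in parallel: Z3 || Z2 = 7.634 + j7.6 Ω.
Step 4 — Series with input arm Z1: Z_in = Z1 + (Z3 || Z2) = 1288 + j7.6 Ω = 1288∠0.3° Ω.

Z = 1288 + j7.6 Ω = 1288∠0.3° Ω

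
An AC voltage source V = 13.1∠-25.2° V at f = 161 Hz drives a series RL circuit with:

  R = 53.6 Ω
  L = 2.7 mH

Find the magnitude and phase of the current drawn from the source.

Step 1 — Angular frequency: ω = 2π·f = 2π·161 = 1012 rad/s.
Step 2 — Component impedances:
  R: Z = R = 53.6 Ω
  L: Z = jωL = j·1012·0.0027 = 0 + j2.731 Ω
Step 3 — Series combination: Z_total = R + L = 53.6 + j2.731 Ω = 53.67∠2.9° Ω.
Step 4 — Source phasor: V = 13.1∠-25.2° V = 11.85 - j5.578 V.
Step 5 — Ohm's law: I = V / Z_total = (11.85 - j5.578) / (53.6 + j2.731) = 0.2153 - j0.115 A.
Step 6 — Convert to polar: |I| = 0.2441 A, ∠I = -28.1°.

I = 0.2441∠-28.1° A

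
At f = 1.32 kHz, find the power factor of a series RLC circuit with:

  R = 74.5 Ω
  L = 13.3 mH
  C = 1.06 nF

Step 1 — Angular frequency: ω = 2π·f = 2π·1320 = 8294 rad/s.
Step 2 — Component impedances:
  R: Z = R = 74.5 Ω
  L: Z = jωL = j·8294·0.0133 = 0 + j110.3 Ω
  C: Z = 1/(jωC) = -j/(ω·C) = 0 - j1.137e+05 Ω
Step 3 — Series combination: Z_total = R + L + C = 74.5 - j1.136e+05 Ω = 1.136e+05∠-90.0° Ω.
Step 4 — Power factor: PF = cos(φ) = Re(Z)/|Z| = 74.5/1.1364e+05 = 0.0006556.
Step 5 — Type: Im(Z) = -1.136e+05 ⇒ leading (phase φ = -90.0°).

PF = 0.0006556 (leading, φ = -90.0°)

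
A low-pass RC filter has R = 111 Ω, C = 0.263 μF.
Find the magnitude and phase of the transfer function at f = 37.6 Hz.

Step 1 — Angular frequency: ω = 2π·37.6 = 236.2 rad/s.
Step 2 — Transfer function: H(jω) = 1/(1 + jωRC).
Step 3 — Denominator: 1 + jωRC = 1 + j·236.2·111·2.63e-07 = 1 + j0.006897.
Step 4 — H = 1 - j0.006896.
Step 5 — Magnitude: |H| = 1 (-0.0 dB); phase: φ = -0.4°.

|H| = 1 (-0.0 dB), φ = -0.4°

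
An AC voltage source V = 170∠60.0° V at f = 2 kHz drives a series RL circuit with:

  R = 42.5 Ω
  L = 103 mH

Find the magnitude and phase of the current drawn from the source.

Step 1 — Angular frequency: ω = 2π·f = 2π·2000 = 1.257e+04 rad/s.
Step 2 — Component impedances:
  R: Z = R = 42.5 Ω
  L: Z = jωL = j·1.257e+04·0.103 = 0 + j1294 Ω
Step 3 — Series combination: Z_total = R + L = 42.5 + j1294 Ω = 1295∠88.1° Ω.
Step 4 — Source phasor: V = 170∠60.0° V = 85 + j147.2 V.
Step 5 — Ohm's law: I = V / Z_total = (85 + j147.2) / (42.5 + j1294) = 0.1158 - j0.06187 A.
Step 6 — Convert to polar: |I| = 0.1313 A, ∠I = -28.1°.

I = 0.1313∠-28.1° A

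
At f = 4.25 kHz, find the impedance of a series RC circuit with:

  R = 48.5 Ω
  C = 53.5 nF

Step 1 — Angular frequency: ω = 2π·f = 2π·4250 = 2.67e+04 rad/s.
Step 2 — Component impedances:
  R: Z = R = 48.5 Ω
  C: Z = 1/(jωC) = -j/(ω·C) = 0 - j700 Ω
Step 3 — Series combination: Z_total = R + C = 48.5 - j700 Ω = 701.6∠-86.0° Ω.

Z = 48.5 - j700 Ω = 701.6∠-86.0° Ω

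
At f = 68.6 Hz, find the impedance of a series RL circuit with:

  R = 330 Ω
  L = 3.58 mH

Step 1 — Angular frequency: ω = 2π·f = 2π·68.6 = 431 rad/s.
Step 2 — Component impedances:
  R: Z = R = 330 Ω
  L: Z = jωL = j·431·0.00358 = 0 + j1.543 Ω
Step 3 — Series combination: Z_total = R + L = 330 + j1.543 Ω = 330∠0.3° Ω.

Z = 330 + j1.543 Ω = 330∠0.3° Ω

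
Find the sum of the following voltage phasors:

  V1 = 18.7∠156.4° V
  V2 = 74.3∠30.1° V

Step 1 — Convert each phasor to rectangular form:
  V1 = 18.7·(cos(156.4°) + j·sin(156.4°)) = -17.14 + j7.487 V
  V2 = 74.3·(cos(30.1°) + j·sin(30.1°)) = 64.28 + j37.26 V
Step 2 — Sum components: V_total = 47.14 + j44.75 V.
Step 3 — Convert to polar: |V_total| = 65 V, ∠V_total = 43.5°.

V_total = 65∠43.5° V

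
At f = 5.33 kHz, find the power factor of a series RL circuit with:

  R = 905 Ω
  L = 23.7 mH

Step 1 — Angular frequency: ω = 2π·f = 2π·5330 = 3.349e+04 rad/s.
Step 2 — Component impedances:
  R: Z = R = 905 Ω
  L: Z = jωL = j·3.349e+04·0.0237 = 0 + j793.7 Ω
Step 3 — Series combination: Z_total = R + L = 905 + j793.7 Ω = 1204∠41.3° Ω.
Step 4 — Power factor: PF = cos(φ) = Re(Z)/|Z| = 905/1203.7 = 0.7518.
Step 5 — Type: Im(Z) = 793.7 ⇒ lagging (phase φ = 41.3°).

PF = 0.7518 (lagging, φ = 41.3°)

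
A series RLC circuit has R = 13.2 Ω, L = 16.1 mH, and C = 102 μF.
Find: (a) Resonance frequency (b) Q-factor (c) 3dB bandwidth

Step 1 — Resonance: ω₀ = 1/√(LC) = 1/√(0.0161·0.000102) = 780.3 rad/s.
Step 2 — f₀ = ω₀/(2π) = 124.2 Hz.
Step 3 — Series Q: Q = ω₀L/R = 780.3·0.0161/13.2 = 0.9518.
Step 4 — Bandwidth: Δω = ω₀/Q = 819.9 rad/s; BW = Δω/(2π) = 130.5 Hz.

(a) f₀ = 124.2 Hz  (b) Q = 0.9518  (c) BW = 130.5 Hz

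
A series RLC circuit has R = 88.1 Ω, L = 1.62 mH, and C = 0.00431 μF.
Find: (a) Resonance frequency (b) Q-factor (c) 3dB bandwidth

Step 1 — Resonance: ω₀ = 1/√(LC) = 1/√(0.00162·4.31e-09) = 3.784e+05 rad/s.
Step 2 — f₀ = ω₀/(2π) = 6.023e+04 Hz.
Step 3 — Series Q: Q = ω₀L/R = 3.784e+05·0.00162/88.1 = 6.959.
Step 4 — Bandwidth: Δω = ω₀/Q = 5.438e+04 rad/s; BW = Δω/(2π) = 8655 Hz.

(a) f₀ = 6.023e+04 Hz  (b) Q = 6.959  (c) BW = 8655 Hz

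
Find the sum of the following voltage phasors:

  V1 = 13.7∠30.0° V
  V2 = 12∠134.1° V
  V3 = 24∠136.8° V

Step 1 — Convert each phasor to rectangular form:
  V1 = 13.7·(cos(30.0°) + j·sin(30.0°)) = 11.86 + j6.85 V
  V2 = 12·(cos(134.1°) + j·sin(134.1°)) = -8.351 + j8.618 V
  V3 = 24·(cos(136.8°) + j·sin(136.8°)) = -17.5 + j16.43 V
Step 2 — Sum components: V_total = -13.98 + j31.9 V.
Step 3 — Convert to polar: |V_total| = 34.83 V, ∠V_total = 113.7°.

V_total = 34.83∠113.7° V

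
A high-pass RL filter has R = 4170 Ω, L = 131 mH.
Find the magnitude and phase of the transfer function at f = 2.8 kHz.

Step 1 — Angular frequency: ω = 2π·2800 = 1.759e+04 rad/s.
Step 2 — Transfer function: H(jω) = jωL/(R + jωL).
Step 3 — Numerator jωL = j·2305; denominator R + jωL = 4170 + j2305.
Step 4 — H = 0.234 + j0.4234.
Step 5 — Magnitude: |H| = 0.4837 (-6.3 dB); phase: φ = 61.1°.

|H| = 0.4837 (-6.3 dB), φ = 61.1°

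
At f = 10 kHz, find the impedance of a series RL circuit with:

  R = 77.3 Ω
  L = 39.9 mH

Step 1 — Angular frequency: ω = 2π·f = 2π·1e+04 = 6.283e+04 rad/s.
Step 2 — Component impedances:
  R: Z = R = 77.3 Ω
  L: Z = jωL = j·6.283e+04·0.0399 = 0 + j2507 Ω
Step 3 — Series combination: Z_total = R + L = 77.3 + j2507 Ω = 2508∠88.2° Ω.

Z = 77.3 + j2507 Ω = 2508∠88.2° Ω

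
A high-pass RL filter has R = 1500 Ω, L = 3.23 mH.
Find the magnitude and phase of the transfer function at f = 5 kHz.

Step 1 — Angular frequency: ω = 2π·5000 = 3.142e+04 rad/s.
Step 2 — Transfer function: H(jω) = jωL/(R + jωL).
Step 3 — Numerator jωL = j·101.5; denominator R + jωL = 1500 + j101.5.
Step 4 — H = 0.004556 + j0.06734.
Step 5 — Magnitude: |H| = 0.06749 (-23.4 dB); phase: φ = 86.1°.

|H| = 0.06749 (-23.4 dB), φ = 86.1°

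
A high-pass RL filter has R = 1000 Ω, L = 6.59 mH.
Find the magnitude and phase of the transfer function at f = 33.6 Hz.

Step 1 — Angular frequency: ω = 2π·33.6 = 211.1 rad/s.
Step 2 — Transfer function: H(jω) = jωL/(R + jωL).
Step 3 — Numerator jωL = j·1.391; denominator R + jωL = 1000 + j1.391.
Step 4 — H = 1.936e-06 + j0.001391.
Step 5 — Magnitude: |H| = 0.001391 (-57.1 dB); phase: φ = 89.9°.

|H| = 0.001391 (-57.1 dB), φ = 89.9°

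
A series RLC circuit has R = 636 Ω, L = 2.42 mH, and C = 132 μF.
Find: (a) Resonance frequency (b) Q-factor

Step 1 — Resonance condition Im(Z)=0 gives ω₀ = 1/√(LC).
Step 2 — ω₀ = 1/√(0.00242·0.000132) = 1769 rad/s.
Step 3 — f₀ = ω₀/(2π) = 281.6 Hz.
Step 4 — Series Q: Q = ω₀L/R = 1769·0.00242/636 = 0.006732.

(a) f₀ = 281.6 Hz  (b) Q = 0.006732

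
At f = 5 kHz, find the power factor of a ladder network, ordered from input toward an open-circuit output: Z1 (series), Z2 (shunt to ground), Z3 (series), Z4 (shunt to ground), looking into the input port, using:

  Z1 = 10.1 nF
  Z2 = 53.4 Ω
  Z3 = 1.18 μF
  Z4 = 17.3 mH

Step 1 — Angular frequency: ω = 2π·f = 2π·5000 = 3.142e+04 rad/s.
Step 2 — Component impedances:
  Z1: Z = 1/(jωC) = -j/(ω·C) = 0 - j3152 Ω
  Z2: Z = R = 53.4 Ω
  Z3: Z = 1/(jωC) = -j/(ω·C) = 0 - j26.98 Ω
  Z4: Z = jωL = j·3.142e+04·0.0173 = 0 + j543.5 Ω
Step 3 — Ladder network (open output): work backward from the far end, alternating series and parallel combinations. Z_in = 52.84 - j3146 Ω = 3147∠-89.0° Ω.
Step 4 — Power factor: PF = cos(φ) = Re(Z)/|Z| = 52.84/3147 = 0.01679.
Step 5 — Type: Im(Z) = -3146 ⇒ leading (phase φ = -89.0°).

PF = 0.01679 (leading, φ = -89.0°)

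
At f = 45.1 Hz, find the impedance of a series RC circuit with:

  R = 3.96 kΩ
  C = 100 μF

Step 1 — Angular frequency: ω = 2π·f = 2π·45.1 = 283.4 rad/s.
Step 2 — Component impedances:
  R: Z = R = 3960 Ω
  C: Z = 1/(jωC) = -j/(ω·C) = 0 - j35.29 Ω
Step 3 — Series combination: Z_total = R + C = 3960 - j35.29 Ω = 3960∠-0.5° Ω.

Z = 3960 - j35.29 Ω = 3960∠-0.5° Ω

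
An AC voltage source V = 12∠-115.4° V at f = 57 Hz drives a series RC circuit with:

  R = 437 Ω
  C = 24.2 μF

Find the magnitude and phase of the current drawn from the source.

Step 1 — Angular frequency: ω = 2π·f = 2π·57 = 358.1 rad/s.
Step 2 — Component impedances:
  R: Z = R = 437 Ω
  C: Z = 1/(jωC) = -j/(ω·C) = 0 - j115.4 Ω
Step 3 — Series combination: Z_total = R + C = 437 - j115.4 Ω = 452∠-14.8° Ω.
Step 4 — Source phasor: V = 12∠-115.4° V = -5.147 - j10.84 V.
Step 5 — Ohm's law: I = V / Z_total = (-5.147 - j10.84) / (437 - j115.4) = -0.004888 - j0.0261 A.
Step 6 — Convert to polar: |I| = 0.02655 A, ∠I = -100.6°.

I = 0.02655∠-100.6° A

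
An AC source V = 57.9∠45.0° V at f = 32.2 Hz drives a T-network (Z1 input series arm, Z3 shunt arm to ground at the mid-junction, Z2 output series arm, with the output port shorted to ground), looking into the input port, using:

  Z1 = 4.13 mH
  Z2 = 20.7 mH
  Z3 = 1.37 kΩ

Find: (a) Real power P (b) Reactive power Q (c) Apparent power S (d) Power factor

Step 1 — Angular frequency: ω = 2π·f = 2π·32.2 = 202.3 rad/s.
Step 2 — Component impedances:
  Z1: Z = jωL = j·202.3·0.00413 = 0 + j0.8356 Ω
  Z2: Z = jωL = j·202.3·0.0207 = 0 + j4.188 Ω
  Z3: Z = R = 1370 Ω
Step 3 — With the output port shorted to ground, the output series arm Z2 runs from the junction to ground; the shunt arm Z3 also runs from the junction to ground. They appear in parallel: Z3 || Z2 = 0.0128 + j4.188 Ω.
Step 4 — Series with input arm Z1: Z_in = Z1 + (Z3 || Z2) = 0.0128 + j5.024 Ω = 5.024∠89.9° Ω.
Step 5 — Source phasor: V = 57.9∠45.0° V = 40.94 + j40.94 V.
Step 6 — Current: I = V / Z = 8.171 - j8.129 A = 11.53∠-44.9° A.
Step 7 — Complex power: S = V·I* = 1.701 + j667.3 VA.
Step 8 — Real power: P = Re(S) = 1.701 W.
Step 9 — Reactive power: Q = Im(S) = 667.3 VAR.
Step 10 — Apparent power: |S| = 667.3 VA.
Step 11 — Power factor: PF = P/|S| = 0.002548 (lagging).

(a) P = 1.701 W  (b) Q = 667.3 VAR  (c) S = 667.3 VA  (d) PF = 0.002548 (lagging)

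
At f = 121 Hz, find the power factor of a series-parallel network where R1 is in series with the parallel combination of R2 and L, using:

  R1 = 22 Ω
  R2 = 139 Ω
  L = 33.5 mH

Step 1 — Angular frequency: ω = 2π·f = 2π·121 = 760.3 rad/s.
Step 2 — Component impedances:
  R1: Z = R = 22 Ω
  R2: Z = R = 139 Ω
  L: Z = jωL = j·760.3·0.0335 = 0 + j25.47 Ω
Step 3 — Parallel branch: R2 || L = 1/(1/R2 + 1/L) = 4.515 + j24.64 Ω.
Step 4 — Series with R1: Z_total = R1 + (R2 || L) = 26.52 + j24.64 Ω = 36.2∠42.9° Ω.
Step 5 — Power factor: PF = cos(φ) = Re(Z)/|Z| = 26.515/36.197 = 0.7325.
Step 6 — Type: Im(Z) = 24.64 ⇒ lagging (phase φ = 42.9°).

PF = 0.7325 (lagging, φ = 42.9°)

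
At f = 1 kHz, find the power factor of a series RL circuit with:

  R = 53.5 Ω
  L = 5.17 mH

Step 1 — Angular frequency: ω = 2π·f = 2π·1000 = 6283 rad/s.
Step 2 — Component impedances:
  R: Z = R = 53.5 Ω
  L: Z = jωL = j·6283·0.00517 = 0 + j32.48 Ω
Step 3 — Series combination: Z_total = R + L = 53.5 + j32.48 Ω = 62.59∠31.3° Ω.
Step 4 — Power factor: PF = cos(φ) = Re(Z)/|Z| = 53.5/62.59 = 0.8548.
Step 5 — Type: Im(Z) = 32.48 ⇒ lagging (phase φ = 31.3°).

PF = 0.8548 (lagging, φ = 31.3°)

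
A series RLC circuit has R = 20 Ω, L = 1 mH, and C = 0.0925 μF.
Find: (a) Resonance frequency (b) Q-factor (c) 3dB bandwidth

Step 1 — Resonance: ω₀ = 1/√(LC) = 1/√(0.001·9.25e-08) = 1.04e+05 rad/s.
Step 2 — f₀ = ω₀/(2π) = 1.655e+04 Hz.
Step 3 — Series Q: Q = ω₀L/R = 1.04e+05·0.001/20 = 5.199.
Step 4 — Bandwidth: Δω = ω₀/Q = 2e+04 rad/s; BW = Δω/(2π) = 3183 Hz.

(a) f₀ = 1.655e+04 Hz  (b) Q = 5.199  (c) BW = 3183 Hz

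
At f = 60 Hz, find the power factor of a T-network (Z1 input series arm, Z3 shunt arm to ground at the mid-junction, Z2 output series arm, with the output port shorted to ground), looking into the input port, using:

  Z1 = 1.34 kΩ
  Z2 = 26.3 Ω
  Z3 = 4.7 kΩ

Step 1 — Angular frequency: ω = 2π·f = 2π·60 = 377 rad/s.
Step 2 — Component impedances:
  Z1: Z = R = 1340 Ω
  Z2: Z = R = 26.3 Ω
  Z3: Z = R = 4700 Ω
Step 3 — With the output port shorted to ground, the output series arm Z2 runs from the junction to ground; the shunt arm Z3 also runs from the junction to ground. They appear in parallel: Z3 || Z2 = 26.15 Ω.
Step 4 — Series with input arm Z1: Z_in = Z1 + (Z3 || Z2) = 1366 Ω = 1366∠0.0° Ω.
Step 5 — Power factor: PF = cos(φ) = Re(Z)/|Z| = 1366/1366 = 1.
Step 6 — Type: Im(Z) = 0 ⇒ unity (phase φ = 0.0°).

PF = 1 (unity, φ = 0.0°)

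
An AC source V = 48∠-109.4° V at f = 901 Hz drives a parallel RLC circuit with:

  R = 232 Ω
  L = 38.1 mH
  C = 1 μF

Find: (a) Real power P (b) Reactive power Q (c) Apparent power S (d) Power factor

Step 1 — Angular frequency: ω = 2π·f = 2π·901 = 5661 rad/s.
Step 2 — Component impedances:
  R: Z = R = 232 Ω
  L: Z = jωL = j·5661·0.0381 = 0 + j215.7 Ω
  C: Z = 1/(jωC) = -j/(ω·C) = 0 - j176.6 Ω
Step 3 — Parallel combination: 1/Z_total = 1/R + 1/L + 1/C; Z_total = 219.6 - j52.21 Ω = 225.7∠-13.4° Ω.
Step 4 — Source phasor: V = 48∠-109.4° V = -15.94 - j45.27 V.
Step 5 — Current: I = V / Z = -0.02232 - j0.2115 A = 0.2127∠-96.0° A.
Step 6 — Complex power: S = V·I* = 9.931 - j2.361 VA.
Step 7 — Real power: P = Re(S) = 9.931 W.
Step 8 — Reactive power: Q = Im(S) = -2.361 VAR.
Step 9 — Apparent power: |S| = 10.21 VA.
Step 10 — Power factor: PF = P/|S| = 0.9729 (leading).

(a) P = 9.931 W  (b) Q = -2.361 VAR  (c) S = 10.21 VA  (d) PF = 0.9729 (leading)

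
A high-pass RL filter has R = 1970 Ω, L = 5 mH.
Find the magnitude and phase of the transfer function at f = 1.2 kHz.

Step 1 — Angular frequency: ω = 2π·1200 = 7540 rad/s.
Step 2 — Transfer function: H(jω) = jωL/(R + jωL).
Step 3 — Numerator jωL = j·37.7; denominator R + jωL = 1970 + j37.7.
Step 4 — H = 0.0003661 + j0.01913.
Step 5 — Magnitude: |H| = 0.01913 (-34.4 dB); phase: φ = 88.9°.

|H| = 0.01913 (-34.4 dB), φ = 88.9°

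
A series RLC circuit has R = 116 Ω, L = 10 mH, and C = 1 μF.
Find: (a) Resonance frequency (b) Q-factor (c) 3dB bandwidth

Step 1 — Resonance: ω₀ = 1/√(LC) = 1/√(0.01·1e-06) = 1e+04 rad/s.
Step 2 — f₀ = ω₀/(2π) = 1592 Hz.
Step 3 — Series Q: Q = ω₀L/R = 1e+04·0.01/116 = 0.8621.
Step 4 — Bandwidth: Δω = ω₀/Q = 1.16e+04 rad/s; BW = Δω/(2π) = 1846 Hz.

(a) f₀ = 1592 Hz  (b) Q = 0.8621  (c) BW = 1846 Hz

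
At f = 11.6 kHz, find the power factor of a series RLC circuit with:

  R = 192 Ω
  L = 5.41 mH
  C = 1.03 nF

Step 1 — Angular frequency: ω = 2π·f = 2π·1.16e+04 = 7.288e+04 rad/s.
Step 2 — Component impedances:
  R: Z = R = 192 Ω
  L: Z = jωL = j·7.288e+04·0.00541 = 0 + j394.3 Ω
  C: Z = 1/(jωC) = -j/(ω·C) = 0 - j1.332e+04 Ω
Step 3 — Series combination: Z_total = R + L + C = 192 - j1.293e+04 Ω = 1.293e+04∠-89.1° Ω.
Step 4 — Power factor: PF = cos(φ) = Re(Z)/|Z| = 192/1.293e+04 = 0.01485.
Step 5 — Type: Im(Z) = -1.293e+04 ⇒ leading (phase φ = -89.1°).

PF = 0.01485 (leading, φ = -89.1°)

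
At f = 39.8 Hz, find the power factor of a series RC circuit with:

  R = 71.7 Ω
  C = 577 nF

Step 1 — Angular frequency: ω = 2π·f = 2π·39.8 = 250.1 rad/s.
Step 2 — Component impedances:
  R: Z = R = 71.7 Ω
  C: Z = 1/(jωC) = -j/(ω·C) = 0 - j6930 Ω
Step 3 — Series combination: Z_total = R + C = 71.7 - j6930 Ω = 6931∠-89.4° Ω.
Step 4 — Power factor: PF = cos(φ) = Re(Z)/|Z| = 71.7/6930.8 = 0.01035.
Step 5 — Type: Im(Z) = -6930 ⇒ leading (phase φ = -89.4°).

PF = 0.01035 (leading, φ = -89.4°)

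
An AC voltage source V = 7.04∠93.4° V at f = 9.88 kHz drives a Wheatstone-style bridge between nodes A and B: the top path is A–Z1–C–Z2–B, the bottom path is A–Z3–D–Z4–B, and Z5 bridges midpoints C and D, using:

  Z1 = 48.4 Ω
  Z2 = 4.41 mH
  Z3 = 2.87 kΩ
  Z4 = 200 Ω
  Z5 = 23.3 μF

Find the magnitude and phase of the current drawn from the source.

Step 1 — Angular frequency: ω = 2π·f = 2π·9880 = 6.208e+04 rad/s.
Step 2 — Component impedances:
  Z1: Z = R = 48.4 Ω
  Z2: Z = jωL = j·6.208e+04·0.00441 = 0 + j273.8 Ω
  Z3: Z = R = 2870 Ω
  Z4: Z = R = 200 Ω
  Z5: Z = 1/(jωC) = -j/(ω·C) = 0 - j0.6914 Ω
Step 3 — Bridge requires nodal analysis (the Z5 bridge couples midpoints C and D, so the two paths cannot be reduced to a simple series/parallel combination). Setting node B to ground and injecting 1 A at node A, the 3-node admittance system at A, C, D solves to V_A = Z_AB = 178.4 + j95.14 Ω = 202.2∠28.1° Ω.
Step 4 — Source phasor: V = 7.04∠93.4° V = -0.4175 + j7.028 V.
Step 5 — Ohm's law: I = V / Z_total = (-0.4175 + j7.028) / (178.4 + j95.14) = 0.01453 + j0.03164 A.
Step 6 — Convert to polar: |I| = 0.03482 A, ∠I = 65.3°.

I = 0.03482∠65.3° A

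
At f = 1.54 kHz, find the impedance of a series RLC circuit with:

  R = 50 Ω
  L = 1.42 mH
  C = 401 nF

Step 1 — Angular frequency: ω = 2π·f = 2π·1540 = 9676 rad/s.
Step 2 — Component impedances:
  R: Z = R = 50 Ω
  L: Z = jωL = j·9676·0.00142 = 0 + j13.74 Ω
  C: Z = 1/(jωC) = -j/(ω·C) = 0 - j257.7 Ω
Step 3 — Series combination: Z_total = R + L + C = 50 - j244 Ω = 249.1∠-78.4° Ω.

Z = 50 - j244 Ω = 249.1∠-78.4° Ω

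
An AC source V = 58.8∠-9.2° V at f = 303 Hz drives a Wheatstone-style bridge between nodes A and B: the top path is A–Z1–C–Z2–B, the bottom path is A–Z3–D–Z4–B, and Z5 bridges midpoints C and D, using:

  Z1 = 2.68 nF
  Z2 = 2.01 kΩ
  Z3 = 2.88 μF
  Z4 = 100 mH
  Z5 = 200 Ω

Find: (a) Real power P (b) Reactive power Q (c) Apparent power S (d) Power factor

Step 1 — Angular frequency: ω = 2π·f = 2π·303 = 1904 rad/s.
Step 2 — Component impedances:
  Z1: Z = 1/(jωC) = -j/(ω·C) = 0 - j1.96e+05 Ω
  Z2: Z = R = 2010 Ω
  Z3: Z = 1/(jωC) = -j/(ω·C) = 0 - j182.4 Ω
  Z4: Z = jωL = j·1904·0.1 = 0 + j190.4 Ω
  Z5: Z = R = 200 Ω
Step 3 — Bridge requires nodal analysis (the Z5 bridge couples midpoints C and D, so the two paths cannot be reduced to a simple series/parallel combination). Setting node B to ground and injecting 1 A at node A, the 3-node admittance system at A, C, D solves to V_A = Z_AB = 16.28 + j6.734 Ω = 17.62∠22.5° Ω.
Step 4 — Source phasor: V = 58.8∠-9.2° V = 58.04 - j9.401 V.
Step 5 — Current: I = V / Z = 2.841 - j1.753 A = 3.338∠-31.7° A.
Step 6 — Complex power: S = V·I* = 181.4 + j75.03 VA.
Step 7 — Real power: P = Re(S) = 181.4 W.
Step 8 — Reactive power: Q = Im(S) = 75.03 VAR.
Step 9 — Apparent power: |S| = 196.3 VA.
Step 10 — Power factor: PF = P/|S| = 0.924 (lagging).

(a) P = 181.4 W  (b) Q = 75.03 VAR  (c) S = 196.3 VA  (d) PF = 0.924 (lagging)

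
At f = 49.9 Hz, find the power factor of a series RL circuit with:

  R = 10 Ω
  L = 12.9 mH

Step 1 — Angular frequency: ω = 2π·f = 2π·49.9 = 313.5 rad/s.
Step 2 — Component impedances:
  R: Z = R = 10 Ω
  L: Z = jωL = j·313.5·0.0129 = 0 + j4.045 Ω
Step 3 — Series combination: Z_total = R + L = 10 + j4.045 Ω = 10.79∠22.0° Ω.
Step 4 — Power factor: PF = cos(φ) = Re(Z)/|Z| = 10/10.787 = 0.927.
Step 5 — Type: Im(Z) = 4.045 ⇒ lagging (phase φ = 22.0°).

PF = 0.927 (lagging, φ = 22.0°)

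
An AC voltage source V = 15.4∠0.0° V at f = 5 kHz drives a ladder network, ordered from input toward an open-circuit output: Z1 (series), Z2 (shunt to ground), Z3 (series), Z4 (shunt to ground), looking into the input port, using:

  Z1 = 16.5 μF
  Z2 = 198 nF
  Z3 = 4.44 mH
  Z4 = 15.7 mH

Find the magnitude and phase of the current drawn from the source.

Step 1 — Angular frequency: ω = 2π·f = 2π·5000 = 3.142e+04 rad/s.
Step 2 — Component impedances:
  Z1: Z = 1/(jωC) = -j/(ω·C) = 0 - j1.929 Ω
  Z2: Z = 1/(jωC) = -j/(ω·C) = 0 - j160.8 Ω
  Z3: Z = jωL = j·3.142e+04·0.00444 = 0 + j139.5 Ω
  Z4: Z = jωL = j·3.142e+04·0.0157 = 0 + j493.2 Ω
Step 3 — Ladder network (open output): work backward from the far end, alternating series and parallel combinations. Z_in = 0 - j217.5 Ω = 217.5∠-90.0° Ω.
Step 4 — Source phasor: V = 15.4∠0.0° V = 15.4 V.
Step 5 — Ohm's law: I = V / Z_total = (15.4) / (0 - j217.5) = 0 + j0.07082 A.
Step 6 — Convert to polar: |I| = 0.07082 A, ∠I = 90.0°.

I = 0.07082∠90.0° A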